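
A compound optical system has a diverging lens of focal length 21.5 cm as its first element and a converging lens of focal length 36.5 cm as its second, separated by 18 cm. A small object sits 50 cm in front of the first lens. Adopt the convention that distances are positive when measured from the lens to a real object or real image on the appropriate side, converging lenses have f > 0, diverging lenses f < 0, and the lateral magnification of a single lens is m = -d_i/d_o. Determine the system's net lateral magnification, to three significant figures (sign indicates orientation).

Applying the thin-lens equation to the first lens, 1/(-21.5) = 1/50 + 1/d_i1, which gives d_i1 = -15.035 cm.
Its lateral magnification is m_1 = -d_i1/d_o1 = -(-15.035)/50 = 0.3007.
With d_i1 < 0 the first image is virtual and lies on the object side; the object distance for lens 2 is d_o2 = 18 - (-15.035) = 33.035 cm.
Applying the thin-lens equation again with f_2 = 36.5 cm and d_o2 = 33.035 cm gives d_i2 = -347.984 cm.
m_2 = -(-347.984)/(33.035) = 10.5338.
Total m = m_1 x m_2 = (0.3007)(10.5338) = 3.1675.

3.17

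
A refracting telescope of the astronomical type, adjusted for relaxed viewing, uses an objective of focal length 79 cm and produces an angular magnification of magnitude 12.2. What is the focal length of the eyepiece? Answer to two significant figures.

6.5 cm

|M| = f_obj/f_eye, so f_eye = f_obj/|M| = 79/12.2 = 6.475 cm.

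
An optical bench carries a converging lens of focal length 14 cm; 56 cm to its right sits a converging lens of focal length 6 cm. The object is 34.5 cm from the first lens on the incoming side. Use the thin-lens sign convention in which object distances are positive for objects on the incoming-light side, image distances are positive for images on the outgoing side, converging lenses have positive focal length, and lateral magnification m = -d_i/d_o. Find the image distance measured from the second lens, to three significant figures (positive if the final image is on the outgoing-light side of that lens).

Applying the thin-lens equation to the first lens, 1/14 = 1/34.5 + 1/d_i1, which gives d_i1 = 23.561 cm.
That image sits 32.439 cm in front of the second lens, so d_o2 = 32.439 cm.
Applying the thin-lens equation again with f_2 = 6 cm and d_o2 = 32.439 cm gives d_i2 = 7.362 cm.

7.36 cm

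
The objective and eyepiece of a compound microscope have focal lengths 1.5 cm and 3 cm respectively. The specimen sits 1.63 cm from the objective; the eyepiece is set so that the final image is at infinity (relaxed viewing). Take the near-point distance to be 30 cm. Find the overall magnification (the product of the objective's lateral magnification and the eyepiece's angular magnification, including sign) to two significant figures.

Objective: 1/d_i = 1/f_obj - 1/d_o = 1/1.5 - 1/1.63 = 0.05317 cm^-1, so d_i = 18.808 cm.
m_obj = -d_i/d_o = -18.808/1.63 = -11.538.
Eyepiece angular magnification (image at infinity): M_eye = D/f_e = 30/3 = 10.000.
Overall M = m_obj x M_eye = (-11.538)(10.000) = -115.38.

-120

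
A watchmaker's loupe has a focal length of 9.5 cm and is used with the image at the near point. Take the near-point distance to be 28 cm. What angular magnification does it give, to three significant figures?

M = 1 + D/f = 1 + 28/9.5 = 3.947.

3.95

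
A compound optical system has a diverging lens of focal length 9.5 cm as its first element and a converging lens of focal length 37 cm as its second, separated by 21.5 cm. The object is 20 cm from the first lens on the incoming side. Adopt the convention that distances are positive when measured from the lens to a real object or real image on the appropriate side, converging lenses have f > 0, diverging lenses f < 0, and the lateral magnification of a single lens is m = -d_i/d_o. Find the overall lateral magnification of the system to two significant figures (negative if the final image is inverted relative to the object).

1.3

Lens 1: 1/d_i1 = 1/f_1 - 1/d_o1 = 1/(-9.5) - 1/20 = -0.15526 cm^-1, so d_i1 = -6.441 cm.
m_1 = -(-6.441)/20 = 0.3220.
The intermediate image is virtual, 6.441 cm to the left of lens 1, so d_o2 = L - d_i1 = 21.5 - (-6.441) = 27.941 cm.
Lens 2: 1/d_i2 = 1/f_2 - 1/d_o2 = 1/37 - 1/(27.941) = -0.00876 cm^-1, so d_i2 = -114.115 cm.
m_2 = -(-114.115)/(27.941) = 4.0842.
Overall magnification: m = m_1 m_2 = 1.3152.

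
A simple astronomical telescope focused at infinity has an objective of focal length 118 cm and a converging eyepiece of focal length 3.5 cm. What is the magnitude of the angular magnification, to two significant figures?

34

|M| = f_obj/|f_eye| = 118/3.5 = 33.714.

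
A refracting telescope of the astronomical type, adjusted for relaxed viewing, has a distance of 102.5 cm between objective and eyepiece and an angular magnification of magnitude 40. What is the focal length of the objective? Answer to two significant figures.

In normal adjustment the tube length equals f_obj + f_eye and |M| = f_obj/f_eye.
So f_obj = 40 f_eye and 40 f_eye + f_eye = 102.5 cm, giving f_eye = 102.5/41 = 2.500 cm and f_obj = 100.000 cm.

100 cm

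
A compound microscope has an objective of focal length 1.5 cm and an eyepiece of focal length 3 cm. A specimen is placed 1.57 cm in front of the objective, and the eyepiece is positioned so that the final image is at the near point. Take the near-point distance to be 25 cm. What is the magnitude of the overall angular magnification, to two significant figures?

Objective: 1/d_i = 1/f_obj - 1/d_o = 1/1.5 - 1/1.57 = 0.02972 cm^-1, so d_i = 33.643 cm.
m_obj = -d_i/d_o = -33.643/1.57 = -21.429.
Eyepiece angular magnification (image at near point): M_eye = 1 + D/f_e = 1 + 25/3 = 9.333.
Overall M = m_obj x M_eye = (-21.429)(9.333) = -200.00.
|M| = 200.00.

200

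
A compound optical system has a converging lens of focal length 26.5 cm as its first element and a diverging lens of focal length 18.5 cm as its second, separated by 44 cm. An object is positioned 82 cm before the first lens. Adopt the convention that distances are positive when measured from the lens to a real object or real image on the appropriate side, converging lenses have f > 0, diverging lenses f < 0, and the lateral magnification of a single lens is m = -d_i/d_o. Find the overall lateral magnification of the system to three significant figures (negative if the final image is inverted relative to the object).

Applying the thin-lens equation to the first lens, 1/26.5 = 1/82 + 1/d_i1, which gives d_i1 = 39.153 cm.
Its lateral magnification is m_1 = -d_i1/d_o1 = -(39.153)/82 = -0.4775.
Object distance for lens 2: d_o2 = 44 - 39.153 = 4.847 cm.
Applying the thin-lens equation again with f_2 = -18.5 cm and d_o2 = 4.847 cm gives d_i2 = -3.841 cm.
m_2 = -(-3.841)/(4.847) = 0.7924.
The system's lateral magnification is m_1 m_2 = (-0.4775)(0.7924) = -0.3784.

-0.378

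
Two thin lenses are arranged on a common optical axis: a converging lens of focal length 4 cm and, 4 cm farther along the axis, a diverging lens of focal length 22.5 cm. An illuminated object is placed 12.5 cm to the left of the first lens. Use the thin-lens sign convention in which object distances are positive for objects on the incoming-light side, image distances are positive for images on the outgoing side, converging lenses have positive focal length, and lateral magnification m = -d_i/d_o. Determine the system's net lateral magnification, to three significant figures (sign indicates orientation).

-0.514

First lens: d_i1 = 1/(1/4 - 1/12.5) = 5.882 cm.
m_1 = -(5.882)/12.5 = -0.4706.
Since 5.882 cm > 4 cm, the first image lies past the second lens and serves as a virtual object: d_o2 = L - d_i1 = -1.882 cm.
Second lens: d_i2 = 1/(1/(-22.5) - 1/(-1.882)) = 2.054 cm.
m_2 = -(2.054)/(-1.882) = 1.0913.
The system's lateral magnification is m_1 m_2 = (-0.4706)(1.0913) = -0.5136.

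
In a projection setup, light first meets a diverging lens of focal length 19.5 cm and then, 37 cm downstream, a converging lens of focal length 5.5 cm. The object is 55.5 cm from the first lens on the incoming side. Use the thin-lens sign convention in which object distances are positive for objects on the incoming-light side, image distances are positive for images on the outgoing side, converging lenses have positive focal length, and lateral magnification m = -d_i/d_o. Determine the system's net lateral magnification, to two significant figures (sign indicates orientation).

-0.031

Lens 1: 1/d_i1 = 1/f_1 - 1/d_o1 = 1/(-19.5) - 1/55.5 = -0.06930 cm^-1, so d_i1 = -14.430 cm.
m_1 = -(-14.430)/55.5 = 0.2600.
With d_i1 < 0 the first image is virtual and lies on the object side; the object distance for lens 2 is d_o2 = 37 - (-14.430) = 51.430 cm.
Lens 2: 1/d_i2 = 1/f_2 - 1/d_o2 = 1/5.5 - 1/(51.430) = 0.16237 cm^-1, so d_i2 = 6.159 cm.
m_2 = -(6.159)/(51.430) = -0.1197.
Total m = m_1 x m_2 = (0.2600)(-0.1197) = -0.0311.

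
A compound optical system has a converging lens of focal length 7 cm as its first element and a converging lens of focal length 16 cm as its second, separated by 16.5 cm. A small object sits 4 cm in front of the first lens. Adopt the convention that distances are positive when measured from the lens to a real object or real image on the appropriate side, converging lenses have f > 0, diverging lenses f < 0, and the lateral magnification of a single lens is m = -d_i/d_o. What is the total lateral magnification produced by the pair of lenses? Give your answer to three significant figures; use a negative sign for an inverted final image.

First lens: d_i1 = 1/(1/7 - 1/4) = -9.333 cm.
m_1 = -(-9.333)/4 = 2.3333.
The intermediate image is virtual, 9.333 cm to the left of lens 1, so d_o2 = L - d_i1 = 16.5 - (-9.333) = 25.833 cm.
Second lens: d_i2 = 1/(1/16 - 1/(25.833)) = 42.034 cm.
m_2 = -(42.034)/(25.833) = -1.6271.
The system's lateral magnification is m_1 m_2 = (2.3333)(-1.6271) = -3.7966.

-3.80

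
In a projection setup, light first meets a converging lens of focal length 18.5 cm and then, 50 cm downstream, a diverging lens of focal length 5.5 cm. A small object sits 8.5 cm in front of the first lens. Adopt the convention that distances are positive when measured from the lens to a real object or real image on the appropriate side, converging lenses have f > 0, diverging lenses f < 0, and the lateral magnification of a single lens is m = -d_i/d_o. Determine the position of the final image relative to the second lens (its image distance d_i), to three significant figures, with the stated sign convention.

First lens: d_i1 = 1/(1/18.5 - 1/8.5) = -15.725 cm.
The intermediate image is virtual, 15.725 cm to the left of lens 1, so d_o2 = L - d_i1 = 50 - (-15.725) = 65.725 cm.
Second lens: d_i2 = 1/(1/(-5.5) - 1/(65.725)) = -5.075 cm.

-5.08 cm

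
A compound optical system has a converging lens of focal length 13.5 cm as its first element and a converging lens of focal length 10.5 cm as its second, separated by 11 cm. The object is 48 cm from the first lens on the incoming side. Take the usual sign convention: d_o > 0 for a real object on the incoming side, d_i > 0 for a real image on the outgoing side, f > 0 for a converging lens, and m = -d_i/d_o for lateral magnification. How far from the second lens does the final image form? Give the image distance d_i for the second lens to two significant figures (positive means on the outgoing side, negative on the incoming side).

First lens: d_i1 = 1/(1/13.5 - 1/48) = 18.783 cm.
This image would form 18.783 cm past lens 1, i.e. 7.783 cm beyond lens 2, so it is a virtual object for lens 2: d_o2 = 11 - 18.783 = -7.783 cm.
Second lens: d_i2 = 1/(1/10.5 - 1/(-7.783)) = 4.470 cm.

4.5 cm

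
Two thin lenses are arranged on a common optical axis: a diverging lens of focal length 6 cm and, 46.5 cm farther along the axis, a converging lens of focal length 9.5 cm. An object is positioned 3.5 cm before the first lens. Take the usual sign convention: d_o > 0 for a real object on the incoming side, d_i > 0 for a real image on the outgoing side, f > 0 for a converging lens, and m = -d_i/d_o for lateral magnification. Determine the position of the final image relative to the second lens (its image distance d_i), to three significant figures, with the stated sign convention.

Lens 1: 1/d_i1 = 1/f_1 - 1/d_o1 = 1/(-6) - 1/3.5 = -0.45238 cm^-1, so d_i1 = -2.211 cm.
The intermediate image is virtual, 2.211 cm to the left of lens 1, so d_o2 = L - d_i1 = 46.5 - (-2.211) = 48.711 cm.
Lens 2: 1/d_i2 = 1/f_2 - 1/d_o2 = 1/9.5 - 1/(48.711) = 0.08473 cm^-1, so d_i2 = 11.802 cm.

11.8 cm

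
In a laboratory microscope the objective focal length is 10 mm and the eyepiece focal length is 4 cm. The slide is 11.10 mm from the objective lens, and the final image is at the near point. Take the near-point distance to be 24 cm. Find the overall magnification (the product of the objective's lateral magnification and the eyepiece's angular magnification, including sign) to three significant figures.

Convert to cm: f_obj = 10 mm = 1 cm; d_o = 11.10 mm = 1.11 cm.
Objective: 1/d_i = 1/f_obj - 1/d_o = 1/1 - 1/1.11 = 0.09910 cm^-1, so d_i = 10.091 cm.
m_obj = -d_i/d_o = -10.091/1.11 = -9.091.
Eyepiece angular magnification (image at near point): M_eye = 1 + D/f_e = 1 + 24/4 = 7.000.
Overall M = m_obj x M_eye = (-9.091)(7.000) = -63.64.

-63.6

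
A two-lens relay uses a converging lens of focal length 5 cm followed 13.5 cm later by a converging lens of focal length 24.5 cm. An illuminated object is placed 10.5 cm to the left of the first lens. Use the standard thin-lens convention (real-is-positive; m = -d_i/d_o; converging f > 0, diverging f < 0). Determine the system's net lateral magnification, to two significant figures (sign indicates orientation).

-1.1

First lens: d_i1 = 1/(1/5 - 1/10.5) = 9.545 cm.
m_1 = -(9.545)/10.5 = -0.9091.
Object distance for lens 2: d_o2 = 13.5 - 9.545 = 3.955 cm.
Second lens: d_i2 = 1/(1/24.5 - 1/(3.955)) = -4.716 cm.
m_2 = -(-4.716)/(3.955) = 1.1925.
Overall magnification: m = m_1 m_2 = -1.0841.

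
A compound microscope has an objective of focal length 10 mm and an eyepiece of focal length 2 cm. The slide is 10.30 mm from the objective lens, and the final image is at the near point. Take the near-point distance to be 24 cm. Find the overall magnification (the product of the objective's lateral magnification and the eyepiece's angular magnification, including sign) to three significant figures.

-433

Convert to cm: f_obj = 10 mm = 1 cm; d_o = 10.30 mm = 1.03 cm.
Objective: 1/d_i = 1/f_obj - 1/d_o = 1/1 - 1/1.03 = 0.02913 cm^-1, so d_i = 34.333 cm.
m_obj = -d_i/d_o = -34.333/1.03 = -33.333.
Eyepiece angular magnification (image at near point): M_eye = 1 + D/f_e = 1 + 24/2 = 13.000.
Overall M = m_obj x M_eye = (-33.333)(13.000) = -433.33.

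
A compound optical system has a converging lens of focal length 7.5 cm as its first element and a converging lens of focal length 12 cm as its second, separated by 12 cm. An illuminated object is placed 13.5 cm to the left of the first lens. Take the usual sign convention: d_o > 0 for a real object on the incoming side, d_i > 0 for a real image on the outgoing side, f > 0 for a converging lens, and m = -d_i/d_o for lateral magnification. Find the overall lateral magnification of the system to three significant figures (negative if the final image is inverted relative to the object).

Applying the thin-lens equation to the first lens, 1/7.5 = 1/13.5 + 1/d_i1, which gives d_i1 = 16.875 cm.
Its lateral magnification is m_1 = -d_i1/d_o1 = -(16.875)/13.5 = -1.2500.
This image would form 16.875 cm past lens 1, i.e. 4.875 cm beyond lens 2, so it is a virtual object for lens 2: d_o2 = 12 - 16.875 = -4.875 cm.
Applying the thin-lens equation again with f_2 = 12 cm and d_o2 = -4.875 cm gives d_i2 = 3.467 cm.
m_2 = -(3.467)/(-4.875) = 0.7111.
Total m = m_1 x m_2 = (-1.2500)(0.7111) = -0.8889.

-0.889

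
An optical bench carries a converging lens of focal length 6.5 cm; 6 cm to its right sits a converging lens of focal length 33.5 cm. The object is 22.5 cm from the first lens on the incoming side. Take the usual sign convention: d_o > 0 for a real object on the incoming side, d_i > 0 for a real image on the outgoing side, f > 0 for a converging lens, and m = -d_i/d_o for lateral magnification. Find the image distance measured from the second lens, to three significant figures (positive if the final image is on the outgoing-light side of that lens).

Applying the thin-lens equation to the first lens, 1/6.5 = 1/22.5 + 1/d_i1, which gives d_i1 = 9.141 cm.
This image would form 9.141 cm past lens 1, i.e. 3.141 cm beyond lens 2, so it is a virtual object for lens 2: d_o2 = 6 - 9.141 = -3.141 cm.
Applying the thin-lens equation again with f_2 = 33.5 cm and d_o2 = -3.141 cm gives d_i2 = 2.871 cm.

2.87 cm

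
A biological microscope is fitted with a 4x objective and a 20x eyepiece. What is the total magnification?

The overall magnification of a compound microscope is the product of the objective and eyepiece magnifications:
M = M_obj x M_eye = 4 x 20 = 80.

80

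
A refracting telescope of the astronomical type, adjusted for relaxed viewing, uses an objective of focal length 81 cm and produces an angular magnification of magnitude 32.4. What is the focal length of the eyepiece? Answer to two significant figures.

|M| = f_obj/f_eye, so f_eye = f_obj/|M| = 81/32.4 = 2.500 cm.

2.5 cm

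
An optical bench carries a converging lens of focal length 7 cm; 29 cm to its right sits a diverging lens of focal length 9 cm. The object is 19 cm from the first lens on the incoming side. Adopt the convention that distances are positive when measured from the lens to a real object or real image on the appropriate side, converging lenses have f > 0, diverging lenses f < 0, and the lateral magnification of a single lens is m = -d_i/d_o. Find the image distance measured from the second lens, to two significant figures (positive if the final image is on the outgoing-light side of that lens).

First lens: d_i1 = 1/(1/7 - 1/19) = 11.083 cm.
Object distance for lens 2: d_o2 = 29 - 11.083 = 17.917 cm.
Second lens: d_i2 = 1/(1/(-9) - 1/(17.917)) = -5.991 cm.

-6.0 cm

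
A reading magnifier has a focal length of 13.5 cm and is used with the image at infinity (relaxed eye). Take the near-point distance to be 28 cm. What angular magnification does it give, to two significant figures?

2.1

M = D/f = 28/13.5 = 2.074.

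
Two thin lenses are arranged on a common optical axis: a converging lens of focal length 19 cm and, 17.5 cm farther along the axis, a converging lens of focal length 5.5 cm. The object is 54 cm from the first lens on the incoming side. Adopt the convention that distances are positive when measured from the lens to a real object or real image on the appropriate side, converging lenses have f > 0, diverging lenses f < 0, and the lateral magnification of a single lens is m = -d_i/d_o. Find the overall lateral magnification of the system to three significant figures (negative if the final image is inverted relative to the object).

First lens: d_i1 = 1/(1/19 - 1/54) = 29.314 cm.
m_1 = -(29.314)/54 = -0.5429.
This image would form 29.314 cm past lens 1, i.e. 11.814 cm beyond lens 2, so it is a virtual object for lens 2: d_o2 = 17.5 - 29.314 = -11.814 cm.
Second lens: d_i2 = 1/(1/5.5 - 1/(-11.814)) = 3.753 cm.
m_2 = -(3.753)/(-11.814) = 0.3177.
Total m = m_1 x m_2 = (-0.5429)(0.3177) = -0.1724.

-0.172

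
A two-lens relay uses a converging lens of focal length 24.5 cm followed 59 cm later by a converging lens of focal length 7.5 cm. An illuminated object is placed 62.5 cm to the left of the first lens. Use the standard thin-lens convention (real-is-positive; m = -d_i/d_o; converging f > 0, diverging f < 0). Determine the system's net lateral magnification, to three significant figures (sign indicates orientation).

Applying the thin-lens equation to the first lens, 1/24.5 = 1/62.5 + 1/d_i1, which gives d_i1 = 40.296 cm.
Its lateral magnification is m_1 = -d_i1/d_o1 = -(40.296)/62.5 = -0.6447.
The intermediate image is 40.296 cm to the right of lens 1, so d_o2 = L - d_i1 = 59 - 40.296 = 18.704 cm.
Applying the thin-lens equation again with f_2 = 7.5 cm and d_o2 = 18.704 cm gives d_i2 = 12.521 cm.
m_2 = -(12.521)/(18.704) = -0.6694.
The system's lateral magnification is m_1 m_2 = (-0.6447)(-0.6694) = 0.4316.

0.432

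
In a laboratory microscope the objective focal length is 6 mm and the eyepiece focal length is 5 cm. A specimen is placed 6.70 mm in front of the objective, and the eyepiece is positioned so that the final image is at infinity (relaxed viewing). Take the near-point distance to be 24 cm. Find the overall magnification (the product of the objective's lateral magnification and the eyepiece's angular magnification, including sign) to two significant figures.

-41

Convert to cm: f_obj = 6 mm = 0.6 cm; d_o = 6.70 mm = 0.67 cm.
Objective: 1/d_i = 1/f_obj - 1/d_o = 1/0.6 - 1/0.67 = 0.17413 cm^-1, so d_i = 5.743 cm.
m_obj = -d_i/d_o = -5.743/0.67 = -8.571.
Eyepiece angular magnification (image at infinity): M_eye = D/f_e = 24/5 = 4.800.
Overall M = m_obj x M_eye = (-8.571)(4.800) = -41.14.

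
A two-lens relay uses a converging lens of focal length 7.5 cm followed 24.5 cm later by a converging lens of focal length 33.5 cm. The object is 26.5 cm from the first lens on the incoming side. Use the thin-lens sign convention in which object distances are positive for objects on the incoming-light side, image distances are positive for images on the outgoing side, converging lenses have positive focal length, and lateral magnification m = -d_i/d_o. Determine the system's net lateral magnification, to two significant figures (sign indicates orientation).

Lens 1: 1/d_i1 = 1/f_1 - 1/d_o1 = 1/7.5 - 1/26.5 = 0.09560 cm^-1, so d_i1 = 10.461 cm.
m_1 = -(10.461)/26.5 = -0.3947.
Object distance for lens 2: d_o2 = 24.5 - 10.461 = 14.039 cm.
Lens 2: 1/d_i2 = 1/f_2 - 1/d_o2 = 1/33.5 - 1/(14.039) = -0.04138 cm^-1, so d_i2 = -24.168 cm.
m_2 = -(-24.168)/(14.039) = 1.7214.
Total m = m_1 x m_2 = (-0.3947)(1.7214) = -0.6795.

-0.68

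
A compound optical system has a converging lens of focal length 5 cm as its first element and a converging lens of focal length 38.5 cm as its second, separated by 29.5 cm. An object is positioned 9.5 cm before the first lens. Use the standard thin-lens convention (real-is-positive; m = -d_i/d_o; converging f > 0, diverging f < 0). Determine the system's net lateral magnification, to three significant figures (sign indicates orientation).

Applying the thin-lens equation to the first lens, 1/5 = 1/9.5 + 1/d_i1, which gives d_i1 = 10.556 cm.
Its lateral magnification is m_1 = -d_i1/d_o1 = -(10.556)/9.5 = -1.1111.
That image sits 18.944 cm in front of the second lens, so d_o2 = 18.944 cm.
Applying the thin-lens equation again with f_2 = 38.5 cm and d_o2 = 18.944 cm gives d_i2 = -37.297 cm.
m_2 = -(-37.297)/(18.944) = 1.9688.
Overall magnification: m = m_1 m_2 = -2.1875.

-2.19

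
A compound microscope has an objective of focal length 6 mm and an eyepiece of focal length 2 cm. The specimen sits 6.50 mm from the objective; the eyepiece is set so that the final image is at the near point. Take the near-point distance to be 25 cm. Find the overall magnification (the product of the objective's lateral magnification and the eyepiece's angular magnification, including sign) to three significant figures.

-162

Convert to cm: f_obj = 6 mm = 0.6 cm; d_o = 6.50 mm = 0.65 cm.
Objective: 1/d_i = 1/f_obj - 1/d_o = 1/0.6 - 1/0.65 = 0.12821 cm^-1, so d_i = 7.800 cm.
m_obj = -d_i/d_o = -7.800/0.65 = -12.000.
Eyepiece angular magnification (image at near point): M_eye = 1 + D/f_e = 1 + 25/2 = 13.500.
Overall M = m_obj x M_eye = (-12.000)(13.500) = -162.00.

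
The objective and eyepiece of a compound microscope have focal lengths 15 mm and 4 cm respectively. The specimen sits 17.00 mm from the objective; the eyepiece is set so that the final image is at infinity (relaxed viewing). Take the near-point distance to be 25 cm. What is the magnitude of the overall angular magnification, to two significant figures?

47

Convert to cm: f_obj = 15 mm = 1.5 cm; d_o = 17.00 mm = 1.70 cm.
Objective: 1/d_i = 1/f_obj - 1/d_o = 1/1.5 - 1/1.70 = 0.07843 cm^-1, so d_i = 12.750 cm.
m_obj = -d_i/d_o = -12.750/1.70 = -7.500.
Eyepiece angular magnification (image at infinity): M_eye = D/f_e = 25/4 = 6.250.
Overall M = m_obj x M_eye = (-7.500)(6.250) = -46.88.
|M| = 46.88.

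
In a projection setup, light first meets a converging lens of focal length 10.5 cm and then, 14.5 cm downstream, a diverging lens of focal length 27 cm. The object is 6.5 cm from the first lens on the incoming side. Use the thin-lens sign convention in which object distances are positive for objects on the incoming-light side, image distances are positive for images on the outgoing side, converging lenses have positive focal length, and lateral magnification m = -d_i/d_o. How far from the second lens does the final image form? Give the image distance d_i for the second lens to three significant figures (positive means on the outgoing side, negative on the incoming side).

-14.6 cm

First lens: d_i1 = 1/(1/10.5 - 1/6.5) = -17.062 cm.
With d_i1 < 0 the first image is virtual and lies on the object side; the object distance for lens 2 is d_o2 = 14.5 - (-17.062) = 31.562 cm.
Second lens: d_i2 = 1/(1/(-27) - 1/(31.562)) = -14.552 cm.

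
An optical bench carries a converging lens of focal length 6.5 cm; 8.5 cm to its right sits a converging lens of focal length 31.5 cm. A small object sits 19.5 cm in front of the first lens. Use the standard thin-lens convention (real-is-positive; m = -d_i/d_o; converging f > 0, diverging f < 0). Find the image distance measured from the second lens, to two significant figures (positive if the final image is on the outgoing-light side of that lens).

Lens 1: 1/d_i1 = 1/f_1 - 1/d_o1 = 1/6.5 - 1/19.5 = 0.10256 cm^-1, so d_i1 = 9.750 cm.
Since 9.750 cm > 8.5 cm, the first image lies past the second lens and serves as a virtual object: d_o2 = L - d_i1 = -1.250 cm.
Lens 2: 1/d_i2 = 1/f_2 - 1/d_o2 = 1/31.5 - 1/(-1.250) = 0.83175 cm^-1, so d_i2 = 1.202 cm.

1.2 cm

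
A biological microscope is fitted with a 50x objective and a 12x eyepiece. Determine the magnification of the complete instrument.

The overall magnification of a compound microscope is the product of the objective and eyepiece magnifications:
M = M_obj x M_eye = 50 x 12 = 600.

600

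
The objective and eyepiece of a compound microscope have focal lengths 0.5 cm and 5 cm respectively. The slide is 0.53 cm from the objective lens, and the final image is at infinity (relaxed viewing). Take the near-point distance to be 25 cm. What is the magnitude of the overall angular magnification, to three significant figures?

Objective: 1/d_i = 1/f_obj - 1/d_o = 1/0.5 - 1/0.53 = 0.11321 cm^-1, so d_i = 8.833 cm.
m_obj = -d_i/d_o = -8.833/0.53 = -16.667.
Eyepiece angular magnification (image at infinity): M_eye = D/f_e = 25/5 = 5.000.
Overall M = m_obj x M_eye = (-16.667)(5.000) = -83.33.
|M| = 83.33.

83.3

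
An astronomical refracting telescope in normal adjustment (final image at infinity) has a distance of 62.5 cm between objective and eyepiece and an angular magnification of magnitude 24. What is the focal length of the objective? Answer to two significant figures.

60 cm

In normal adjustment the tube length equals f_obj + f_eye and |M| = f_obj/f_eye.
So f_obj = 24 f_eye and 24 f_eye + f_eye = 62.5 cm, giving f_eye = 62.5/25 = 2.500 cm and f_obj = 60.000 cm.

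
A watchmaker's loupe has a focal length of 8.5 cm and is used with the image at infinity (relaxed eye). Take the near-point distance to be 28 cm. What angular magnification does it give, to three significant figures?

3.29

M = D/f = 28/8.5 = 3.294.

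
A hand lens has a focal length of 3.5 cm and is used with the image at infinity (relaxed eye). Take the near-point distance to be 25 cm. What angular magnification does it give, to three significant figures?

7.14

M = D/f = 25/3.5 = 7.143.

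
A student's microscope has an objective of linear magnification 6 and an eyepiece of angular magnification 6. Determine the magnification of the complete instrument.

The overall magnification of a compound microscope is the product of the objective and eyepiece magnifications:
M = M_obj x M_eye = 6 x 6 = 36.

36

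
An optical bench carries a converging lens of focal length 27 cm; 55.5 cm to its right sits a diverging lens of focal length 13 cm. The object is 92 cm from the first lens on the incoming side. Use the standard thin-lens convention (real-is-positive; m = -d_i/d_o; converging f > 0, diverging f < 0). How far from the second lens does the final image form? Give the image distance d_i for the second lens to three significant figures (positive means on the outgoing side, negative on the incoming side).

Lens 1: 1/d_i1 = 1/f_1 - 1/d_o1 = 1/27 - 1/92 = 0.02617 cm^-1, so d_i1 = 38.215 cm.
Object distance for lens 2: d_o2 = 55.5 - 38.215 = 17.285 cm.
Lens 2: 1/d_i2 = 1/f_2 - 1/d_o2 = 1/(-13) - 1/(17.285) = -0.13478 cm^-1, so d_i2 = -7.420 cm.

-7.42 cm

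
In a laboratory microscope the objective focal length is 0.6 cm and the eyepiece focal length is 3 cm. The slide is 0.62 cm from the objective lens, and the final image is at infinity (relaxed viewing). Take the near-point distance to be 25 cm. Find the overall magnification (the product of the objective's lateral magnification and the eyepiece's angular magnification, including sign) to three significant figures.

-250

Objective: 1/d_i = 1/f_obj - 1/d_o = 1/0.6 - 1/0.62 = 0.05376 cm^-1, so d_i = 18.600 cm.
m_obj = -d_i/d_o = -18.600/0.62 = -30.000.
Eyepiece angular magnification (image at infinity): M_eye = D/f_e = 25/3 = 8.333.
Overall M = m_obj x M_eye = (-30.000)(8.333) = -250.00.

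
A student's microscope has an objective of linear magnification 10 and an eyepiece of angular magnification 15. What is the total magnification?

The overall magnification of a compound microscope is the product of the objective and eyepiece magnifications:
M = M_obj x M_eye = 10 x 15 = 150.

150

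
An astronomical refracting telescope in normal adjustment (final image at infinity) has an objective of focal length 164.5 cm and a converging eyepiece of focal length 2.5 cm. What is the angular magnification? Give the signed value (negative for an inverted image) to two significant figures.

M = -f_obj/f_eye = -164.5/(2.5) = -65.800.

-66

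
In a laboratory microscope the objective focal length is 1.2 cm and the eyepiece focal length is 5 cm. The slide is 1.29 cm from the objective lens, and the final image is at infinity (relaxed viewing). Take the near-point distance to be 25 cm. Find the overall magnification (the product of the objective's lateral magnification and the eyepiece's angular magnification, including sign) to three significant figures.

Objective: 1/d_i = 1/f_obj - 1/d_o = 1/1.2 - 1/1.29 = 0.05814 cm^-1, so d_i = 17.200 cm.
m_obj = -d_i/d_o = -17.200/1.29 = -13.333.
Eyepiece angular magnification (image at infinity): M_eye = D/f_e = 25/5 = 5.000.
Overall M = m_obj x M_eye = (-13.333)(5.000) = -66.67.

-66.7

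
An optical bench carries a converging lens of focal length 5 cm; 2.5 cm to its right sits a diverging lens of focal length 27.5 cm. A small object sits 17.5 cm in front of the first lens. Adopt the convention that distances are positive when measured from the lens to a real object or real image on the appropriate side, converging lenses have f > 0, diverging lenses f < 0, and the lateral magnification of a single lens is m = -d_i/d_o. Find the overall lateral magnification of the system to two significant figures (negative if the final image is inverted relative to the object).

Lens 1: 1/d_i1 = 1/f_1 - 1/d_o1 = 1/5 - 1/17.5 = 0.14286 cm^-1, so d_i1 = 7.000 cm.
m_1 = -(7.000)/17.5 = -0.4000.
Since 7.000 cm > 2.5 cm, the first image lies past the second lens and serves as a virtual object: d_o2 = L - d_i1 = -4.500 cm.
Lens 2: 1/d_i2 = 1/f_2 - 1/d_o2 = 1/(-27.5) - 1/(-4.500) = 0.18586 cm^-1, so d_i2 = 5.380 cm.
m_2 = -(5.380)/(-4.500) = 1.1957.
The system's lateral magnification is m_1 m_2 = (-0.4000)(1.1957) = -0.4783.

-0.48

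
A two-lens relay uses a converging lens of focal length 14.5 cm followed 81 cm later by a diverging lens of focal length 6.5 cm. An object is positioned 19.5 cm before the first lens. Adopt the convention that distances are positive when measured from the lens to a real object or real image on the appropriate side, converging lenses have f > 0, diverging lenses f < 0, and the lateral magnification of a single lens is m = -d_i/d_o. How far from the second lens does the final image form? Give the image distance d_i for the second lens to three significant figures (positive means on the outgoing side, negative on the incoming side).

Lens 1: 1/d_i1 = 1/f_1 - 1/d_o1 = 1/14.5 - 1/19.5 = 0.01768 cm^-1, so d_i1 = 56.550 cm.
The intermediate image is 56.550 cm to the right of lens 1, so d_o2 = L - d_i1 = 81 - 56.550 = 24.450 cm.
Lens 2: 1/d_i2 = 1/f_2 - 1/d_o2 = 1/(-6.5) - 1/(24.450) = -0.19475 cm^-1, so d_i2 = -5.135 cm.

-5.13 cm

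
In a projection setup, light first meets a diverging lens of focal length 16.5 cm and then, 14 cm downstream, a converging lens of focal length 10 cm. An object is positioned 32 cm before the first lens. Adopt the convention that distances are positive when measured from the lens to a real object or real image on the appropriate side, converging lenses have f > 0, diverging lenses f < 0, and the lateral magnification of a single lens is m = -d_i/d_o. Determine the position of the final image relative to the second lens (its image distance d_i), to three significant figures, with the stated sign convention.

16.7 cm

First lens: d_i1 = 1/(1/(-16.5) - 1/32) = -10.887 cm.
The intermediate image is virtual, 10.887 cm to the left of lens 1, so d_o2 = L - d_i1 = 14 - (-10.887) = 24.887 cm.
Second lens: d_i2 = 1/(1/10 - 1/(24.887)) = 16.717 cm.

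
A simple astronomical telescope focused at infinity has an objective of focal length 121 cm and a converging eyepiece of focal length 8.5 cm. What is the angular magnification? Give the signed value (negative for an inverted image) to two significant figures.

M = -f_obj/f_eye = -121/(8.5) = -14.235.

-14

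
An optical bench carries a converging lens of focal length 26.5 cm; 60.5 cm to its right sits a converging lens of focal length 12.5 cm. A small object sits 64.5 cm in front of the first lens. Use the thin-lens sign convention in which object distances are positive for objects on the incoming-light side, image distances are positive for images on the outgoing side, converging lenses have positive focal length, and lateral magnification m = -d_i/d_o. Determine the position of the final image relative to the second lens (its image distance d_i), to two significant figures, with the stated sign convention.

64 cm

Applying the thin-lens equation to the first lens, 1/26.5 = 1/64.5 + 1/d_i1, which gives d_i1 = 44.980 cm.
Object distance for lens 2: d_o2 = 60.5 - 44.980 = 15.520 cm.
Applying the thin-lens equation again with f_2 = 12.5 cm and d_o2 = 15.520 cm gives d_i2 = 64.243 cm.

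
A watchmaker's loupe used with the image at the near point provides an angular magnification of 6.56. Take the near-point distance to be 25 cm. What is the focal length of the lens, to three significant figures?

For the image at the near point, M = 1 + D/f.
f = D/(M - 1) = 25/(6.56 - 1) = 4.496 cm.

4.50 cm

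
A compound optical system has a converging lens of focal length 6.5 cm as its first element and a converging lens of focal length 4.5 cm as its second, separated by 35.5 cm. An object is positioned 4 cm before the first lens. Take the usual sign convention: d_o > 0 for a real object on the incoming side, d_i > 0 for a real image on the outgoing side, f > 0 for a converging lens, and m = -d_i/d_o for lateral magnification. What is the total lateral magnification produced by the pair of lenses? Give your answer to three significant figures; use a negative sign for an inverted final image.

-0.283

Applying the thin-lens equation to the first lens, 1/6.5 = 1/4 + 1/d_i1, which gives d_i1 = -10.400 cm.
Its lateral magnification is m_1 = -d_i1/d_o1 = -(-10.400)/4 = 2.6000.
With d_i1 < 0 the first image is virtual and lies on the object side; the object distance for lens 2 is d_o2 = 35.5 - (-10.400) = 45.900 cm.
Applying the thin-lens equation again with f_2 = 4.5 cm and d_o2 = 45.900 cm gives d_i2 = 4.989 cm.
m_2 = -(4.989)/(45.900) = -0.1087.
Total m = m_1 x m_2 = (2.6000)(-0.1087) = -0.2826.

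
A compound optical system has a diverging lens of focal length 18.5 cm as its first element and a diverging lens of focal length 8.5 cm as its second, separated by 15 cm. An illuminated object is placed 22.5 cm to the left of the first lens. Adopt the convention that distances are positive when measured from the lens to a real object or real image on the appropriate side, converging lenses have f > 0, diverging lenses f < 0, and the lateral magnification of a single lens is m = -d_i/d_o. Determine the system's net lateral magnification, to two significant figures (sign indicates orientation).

Lens 1: 1/d_i1 = 1/f_1 - 1/d_o1 = 1/(-18.5) - 1/22.5 = -0.09850 cm^-1, so d_i1 = -10.152 cm.
m_1 = -(-10.152)/22.5 = 0.4512.
With d_i1 < 0 the first image is virtual and lies on the object side; the object distance for lens 2 is d_o2 = 15 - (-10.152) = 25.152 cm.
Lens 2: 1/d_i2 = 1/f_2 - 1/d_o2 = 1/(-8.5) - 1/(25.152) = -0.15740 cm^-1, so d_i2 = -6.353 cm.
m_2 = -(-6.353)/(25.152) = 0.2526.
Overall magnification: m = m_1 m_2 = 0.1140.

0.11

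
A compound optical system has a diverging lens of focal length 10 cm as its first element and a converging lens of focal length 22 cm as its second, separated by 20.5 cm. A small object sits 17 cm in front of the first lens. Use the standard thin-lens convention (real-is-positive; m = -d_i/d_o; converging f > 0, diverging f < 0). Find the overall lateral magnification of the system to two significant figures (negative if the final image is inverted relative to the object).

-1.7

First lens: d_i1 = 1/(1/(-10) - 1/17) = -6.296 cm.
m_1 = -(-6.296)/17 = 0.3704.
With d_i1 < 0 the first image is virtual and lies on the object side; the object distance for lens 2 is d_o2 = 20.5 - (-6.296) = 26.796 cm.
Second lens: d_i2 = 1/(1/22 - 1/(26.796)) = 122.911 cm.
m_2 = -(122.911)/(26.796) = -4.5869.
The system's lateral magnification is m_1 m_2 = (0.3704)(-4.5869) = -1.6988.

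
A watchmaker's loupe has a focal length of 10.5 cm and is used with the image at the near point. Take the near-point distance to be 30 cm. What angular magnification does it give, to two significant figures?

3.9

M = 1 + D/f = 1 + 30/10.5 = 3.857.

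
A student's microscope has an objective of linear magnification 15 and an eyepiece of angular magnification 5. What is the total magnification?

The overall magnification of a compound microscope is the product of the objective and eyepiece magnifications:
M = M_obj x M_eye = 15 x 5 = 75.

75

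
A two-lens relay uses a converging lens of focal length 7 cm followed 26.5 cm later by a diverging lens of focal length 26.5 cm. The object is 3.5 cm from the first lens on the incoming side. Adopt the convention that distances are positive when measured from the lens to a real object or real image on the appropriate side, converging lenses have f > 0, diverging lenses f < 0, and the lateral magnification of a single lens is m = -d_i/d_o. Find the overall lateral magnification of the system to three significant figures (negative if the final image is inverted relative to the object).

First lens: d_i1 = 1/(1/7 - 1/3.5) = -7.000 cm.
m_1 = -(-7.000)/3.5 = 2.0000.
With d_i1 < 0 the first image is virtual and lies on the object side; the object distance for lens 2 is d_o2 = 26.5 - (-7.000) = 33.500 cm.
Second lens: d_i2 = 1/(1/(-26.5) - 1/(33.500)) = -14.796 cm.
m_2 = -(-14.796)/(33.500) = 0.4417.
Total m = m_1 x m_2 = (2.0000)(0.4417) = 0.8833.

0.883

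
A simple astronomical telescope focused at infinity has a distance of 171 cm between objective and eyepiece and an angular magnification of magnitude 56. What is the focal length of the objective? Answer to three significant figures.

168 cm

In normal adjustment the tube length equals f_obj + f_eye and |M| = f_obj/f_eye.
So f_obj = 56 f_eye and 56 f_eye + f_eye = 171 cm, giving f_eye = 171/57 = 3.000 cm and f_obj = 168.000 cm.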